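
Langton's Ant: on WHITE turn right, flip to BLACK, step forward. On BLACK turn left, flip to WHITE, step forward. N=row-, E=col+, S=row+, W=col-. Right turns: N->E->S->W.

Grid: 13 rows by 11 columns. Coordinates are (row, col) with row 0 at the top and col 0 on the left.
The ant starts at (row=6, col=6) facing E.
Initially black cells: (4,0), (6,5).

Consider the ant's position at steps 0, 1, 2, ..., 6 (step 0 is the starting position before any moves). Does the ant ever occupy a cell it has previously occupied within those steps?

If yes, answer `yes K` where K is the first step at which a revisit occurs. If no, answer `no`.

Step 1: on WHITE (6,6): turn R to S, flip to black, move to (7,6). |black|=3 — new cell
Step 2: on WHITE (7,6): turn R to W, flip to black, move to (7,5). |black|=4 — new cell
Step 3: on WHITE (7,5): turn R to N, flip to black, move to (6,5). |black|=5 — new cell
Step 4: on BLACK (6,5): turn L to W, flip to white, move to (6,4). |black|=4 — new cell
Step 5: on WHITE (6,4): turn R to N, flip to black, move to (5,4). |black|=5 — new cell
Step 6: on WHITE (5,4): turn R to E, flip to black, move to (5,5). |black|=6 — new cell
No revisit within 6 steps.

Answer: no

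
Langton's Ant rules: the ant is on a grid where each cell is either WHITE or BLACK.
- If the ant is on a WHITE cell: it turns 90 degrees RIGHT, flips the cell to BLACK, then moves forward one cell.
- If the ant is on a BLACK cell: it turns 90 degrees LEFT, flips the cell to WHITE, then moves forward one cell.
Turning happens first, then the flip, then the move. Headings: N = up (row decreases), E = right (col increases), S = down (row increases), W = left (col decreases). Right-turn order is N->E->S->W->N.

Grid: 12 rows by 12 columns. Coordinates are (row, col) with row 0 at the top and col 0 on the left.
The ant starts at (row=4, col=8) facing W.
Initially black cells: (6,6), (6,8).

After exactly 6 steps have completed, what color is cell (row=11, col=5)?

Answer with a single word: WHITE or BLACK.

Step 1: on WHITE (4,8): turn R to N, flip to black, move to (3,8). |black|=3
Step 2: on WHITE (3,8): turn R to E, flip to black, move to (3,9). |black|=4
Step 3: on WHITE (3,9): turn R to S, flip to black, move to (4,9). |black|=5
Step 4: on WHITE (4,9): turn R to W, flip to black, move to (4,8). |black|=6
Step 5: on BLACK (4,8): turn L to S, flip to white, move to (5,8). |black|=5
Step 6: on WHITE (5,8): turn R to W, flip to black, move to (5,7). |black|=6

Answer: WHITE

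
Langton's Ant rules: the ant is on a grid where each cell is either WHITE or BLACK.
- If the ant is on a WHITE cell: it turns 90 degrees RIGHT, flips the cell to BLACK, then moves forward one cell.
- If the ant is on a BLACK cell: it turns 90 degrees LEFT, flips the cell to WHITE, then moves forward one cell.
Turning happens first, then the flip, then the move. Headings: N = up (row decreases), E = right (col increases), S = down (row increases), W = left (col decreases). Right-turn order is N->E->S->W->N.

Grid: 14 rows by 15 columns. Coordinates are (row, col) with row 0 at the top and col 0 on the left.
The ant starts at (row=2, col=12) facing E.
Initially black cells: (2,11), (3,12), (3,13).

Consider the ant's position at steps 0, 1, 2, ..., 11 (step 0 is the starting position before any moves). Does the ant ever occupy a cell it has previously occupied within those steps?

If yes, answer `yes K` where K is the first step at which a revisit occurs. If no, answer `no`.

Step 1: on WHITE (2,12): turn R to S, flip to black, move to (3,12). |black|=4 — new cell
Step 2: on BLACK (3,12): turn L to E, flip to white, move to (3,13). |black|=3 — new cell
Step 3: on BLACK (3,13): turn L to N, flip to white, move to (2,13). |black|=2 — new cell
Step 4: on WHITE (2,13): turn R to E, flip to black, move to (2,14). |black|=3 — new cell
Step 5: on WHITE (2,14): turn R to S, flip to black, move to (3,14). |black|=4 — new cell
Step 6: on WHITE (3,14): turn R to W, flip to black, move to (3,13). |black|=5 — REVISIT

Answer: yes 6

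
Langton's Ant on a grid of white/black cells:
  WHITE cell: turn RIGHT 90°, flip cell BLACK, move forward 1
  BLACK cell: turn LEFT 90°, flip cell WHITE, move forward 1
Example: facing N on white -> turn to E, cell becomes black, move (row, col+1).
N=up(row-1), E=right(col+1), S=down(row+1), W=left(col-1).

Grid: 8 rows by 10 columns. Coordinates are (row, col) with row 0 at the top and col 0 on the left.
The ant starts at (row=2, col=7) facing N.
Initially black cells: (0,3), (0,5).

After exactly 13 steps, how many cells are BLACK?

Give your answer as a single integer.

Step 1: on WHITE (2,7): turn R to E, flip to black, move to (2,8). |black|=3
Step 2: on WHITE (2,8): turn R to S, flip to black, move to (3,8). |black|=4
Step 3: on WHITE (3,8): turn R to W, flip to black, move to (3,7). |black|=5
Step 4: on WHITE (3,7): turn R to N, flip to black, move to (2,7). |black|=6
Step 5: on BLACK (2,7): turn L to W, flip to white, move to (2,6). |black|=5
Step 6: on WHITE (2,6): turn R to N, flip to black, move to (1,6). |black|=6
Step 7: on WHITE (1,6): turn R to E, flip to black, move to (1,7). |black|=7
Step 8: on WHITE (1,7): turn R to S, flip to black, move to (2,7). |black|=8
Step 9: on WHITE (2,7): turn R to W, flip to black, move to (2,6). |black|=9
Step 10: on BLACK (2,6): turn L to S, flip to white, move to (3,6). |black|=8
Step 11: on WHITE (3,6): turn R to W, flip to black, move to (3,5). |black|=9
Step 12: on WHITE (3,5): turn R to N, flip to black, move to (2,5). |black|=10
Step 13: on WHITE (2,5): turn R to E, flip to black, move to (2,6). |black|=11

Answer: 11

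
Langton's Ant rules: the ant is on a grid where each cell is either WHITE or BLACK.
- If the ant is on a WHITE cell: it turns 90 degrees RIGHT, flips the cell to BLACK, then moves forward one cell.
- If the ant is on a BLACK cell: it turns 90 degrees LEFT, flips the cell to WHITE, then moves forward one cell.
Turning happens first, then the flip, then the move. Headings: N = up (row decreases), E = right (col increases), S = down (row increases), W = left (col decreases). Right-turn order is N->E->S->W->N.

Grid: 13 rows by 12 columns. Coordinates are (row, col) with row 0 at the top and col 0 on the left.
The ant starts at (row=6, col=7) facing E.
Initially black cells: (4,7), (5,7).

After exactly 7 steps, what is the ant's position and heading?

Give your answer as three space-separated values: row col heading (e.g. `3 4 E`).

Step 1: on WHITE (6,7): turn R to S, flip to black, move to (7,7). |black|=3
Step 2: on WHITE (7,7): turn R to W, flip to black, move to (7,6). |black|=4
Step 3: on WHITE (7,6): turn R to N, flip to black, move to (6,6). |black|=5
Step 4: on WHITE (6,6): turn R to E, flip to black, move to (6,7). |black|=6
Step 5: on BLACK (6,7): turn L to N, flip to white, move to (5,7). |black|=5
Step 6: on BLACK (5,7): turn L to W, flip to white, move to (5,6). |black|=4
Step 7: on WHITE (5,6): turn R to N, flip to black, move to (4,6). |black|=5

Answer: 4 6 N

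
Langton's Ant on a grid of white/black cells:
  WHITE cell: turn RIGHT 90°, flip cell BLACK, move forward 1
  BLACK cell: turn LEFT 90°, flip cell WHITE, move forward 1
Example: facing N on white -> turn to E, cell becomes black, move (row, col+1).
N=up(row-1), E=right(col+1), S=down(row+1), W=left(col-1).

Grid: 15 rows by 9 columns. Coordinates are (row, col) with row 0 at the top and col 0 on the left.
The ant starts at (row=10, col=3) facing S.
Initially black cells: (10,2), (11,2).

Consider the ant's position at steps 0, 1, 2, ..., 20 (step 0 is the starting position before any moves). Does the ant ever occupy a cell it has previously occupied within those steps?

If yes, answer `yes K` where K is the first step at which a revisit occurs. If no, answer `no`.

Step 1: on WHITE (10,3): turn R to W, flip to black, move to (10,2). |black|=3 — new cell
Step 2: on BLACK (10,2): turn L to S, flip to white, move to (11,2). |black|=2 — new cell
Step 3: on BLACK (11,2): turn L to E, flip to white, move to (11,3). |black|=1 — new cell
Step 4: on WHITE (11,3): turn R to S, flip to black, move to (12,3). |black|=2 — new cell
Step 5: on WHITE (12,3): turn R to W, flip to black, move to (12,2). |black|=3 — new cell
Step 6: on WHITE (12,2): turn R to N, flip to black, move to (11,2). |black|=4 — REVISIT

Answer: yes 6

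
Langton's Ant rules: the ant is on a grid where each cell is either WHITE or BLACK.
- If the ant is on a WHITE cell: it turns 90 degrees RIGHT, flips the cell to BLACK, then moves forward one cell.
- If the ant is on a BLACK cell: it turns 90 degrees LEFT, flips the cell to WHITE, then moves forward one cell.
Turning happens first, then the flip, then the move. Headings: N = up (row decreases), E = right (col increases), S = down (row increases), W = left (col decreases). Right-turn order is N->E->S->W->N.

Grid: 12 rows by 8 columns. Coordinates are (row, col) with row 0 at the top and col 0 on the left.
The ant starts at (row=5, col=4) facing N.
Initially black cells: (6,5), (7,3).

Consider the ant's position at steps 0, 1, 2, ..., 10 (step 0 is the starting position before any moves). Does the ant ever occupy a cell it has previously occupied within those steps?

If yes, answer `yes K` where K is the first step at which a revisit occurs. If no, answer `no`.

Answer: yes 6

Derivation:
Step 1: on WHITE (5,4): turn R to E, flip to black, move to (5,5). |black|=3 — new cell
Step 2: on WHITE (5,5): turn R to S, flip to black, move to (6,5). |black|=4 — new cell
Step 3: on BLACK (6,5): turn L to E, flip to white, move to (6,6). |black|=3 — new cell
Step 4: on WHITE (6,6): turn R to S, flip to black, move to (7,6). |black|=4 — new cell
Step 5: on WHITE (7,6): turn R to W, flip to black, move to (7,5). |black|=5 — new cell
Step 6: on WHITE (7,5): turn R to N, flip to black, move to (6,5). |black|=6 — REVISIT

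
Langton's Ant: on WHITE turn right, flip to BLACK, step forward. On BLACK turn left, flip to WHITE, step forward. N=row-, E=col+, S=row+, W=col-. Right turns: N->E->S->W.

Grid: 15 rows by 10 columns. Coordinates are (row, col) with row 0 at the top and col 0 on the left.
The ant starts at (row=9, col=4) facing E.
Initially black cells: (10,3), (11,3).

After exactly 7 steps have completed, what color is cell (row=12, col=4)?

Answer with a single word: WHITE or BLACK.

Answer: BLACK

Derivation:
Step 1: on WHITE (9,4): turn R to S, flip to black, move to (10,4). |black|=3
Step 2: on WHITE (10,4): turn R to W, flip to black, move to (10,3). |black|=4
Step 3: on BLACK (10,3): turn L to S, flip to white, move to (11,3). |black|=3
Step 4: on BLACK (11,3): turn L to E, flip to white, move to (11,4). |black|=2
Step 5: on WHITE (11,4): turn R to S, flip to black, move to (12,4). |black|=3
Step 6: on WHITE (12,4): turn R to W, flip to black, move to (12,3). |black|=4
Step 7: on WHITE (12,3): turn R to N, flip to black, move to (11,3). |black|=5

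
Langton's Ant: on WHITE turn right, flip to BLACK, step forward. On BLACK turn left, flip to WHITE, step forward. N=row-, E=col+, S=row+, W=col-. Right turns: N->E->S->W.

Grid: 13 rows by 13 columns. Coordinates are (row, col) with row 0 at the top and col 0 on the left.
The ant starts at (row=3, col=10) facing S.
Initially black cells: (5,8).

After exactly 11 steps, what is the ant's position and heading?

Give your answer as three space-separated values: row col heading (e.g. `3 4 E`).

Answer: 2 12 E

Derivation:
Step 1: on WHITE (3,10): turn R to W, flip to black, move to (3,9). |black|=2
Step 2: on WHITE (3,9): turn R to N, flip to black, move to (2,9). |black|=3
Step 3: on WHITE (2,9): turn R to E, flip to black, move to (2,10). |black|=4
Step 4: on WHITE (2,10): turn R to S, flip to black, move to (3,10). |black|=5
Step 5: on BLACK (3,10): turn L to E, flip to white, move to (3,11). |black|=4
Step 6: on WHITE (3,11): turn R to S, flip to black, move to (4,11). |black|=5
Step 7: on WHITE (4,11): turn R to W, flip to black, move to (4,10). |black|=6
Step 8: on WHITE (4,10): turn R to N, flip to black, move to (3,10). |black|=7
Step 9: on WHITE (3,10): turn R to E, flip to black, move to (3,11). |black|=8
Step 10: on BLACK (3,11): turn L to N, flip to white, move to (2,11). |black|=7
Step 11: on WHITE (2,11): turn R to E, flip to black, move to (2,12). |black|=8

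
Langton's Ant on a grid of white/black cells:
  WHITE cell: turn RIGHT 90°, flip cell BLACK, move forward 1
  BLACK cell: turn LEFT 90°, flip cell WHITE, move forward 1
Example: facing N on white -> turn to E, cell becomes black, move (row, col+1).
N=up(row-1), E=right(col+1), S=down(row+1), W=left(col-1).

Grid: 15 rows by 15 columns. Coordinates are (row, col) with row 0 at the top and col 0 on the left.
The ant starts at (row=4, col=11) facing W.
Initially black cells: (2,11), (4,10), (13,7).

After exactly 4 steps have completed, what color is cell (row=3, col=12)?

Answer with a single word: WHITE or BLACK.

Step 1: on WHITE (4,11): turn R to N, flip to black, move to (3,11). |black|=4
Step 2: on WHITE (3,11): turn R to E, flip to black, move to (3,12). |black|=5
Step 3: on WHITE (3,12): turn R to S, flip to black, move to (4,12). |black|=6
Step 4: on WHITE (4,12): turn R to W, flip to black, move to (4,11). |black|=7

Answer: BLACK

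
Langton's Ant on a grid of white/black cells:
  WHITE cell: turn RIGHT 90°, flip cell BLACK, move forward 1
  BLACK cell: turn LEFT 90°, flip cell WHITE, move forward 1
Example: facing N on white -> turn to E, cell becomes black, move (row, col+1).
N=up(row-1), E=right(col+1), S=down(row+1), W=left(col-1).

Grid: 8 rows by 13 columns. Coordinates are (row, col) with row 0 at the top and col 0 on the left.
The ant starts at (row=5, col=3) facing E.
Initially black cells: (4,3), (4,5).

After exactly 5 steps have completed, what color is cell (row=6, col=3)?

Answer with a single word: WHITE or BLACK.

Step 1: on WHITE (5,3): turn R to S, flip to black, move to (6,3). |black|=3
Step 2: on WHITE (6,3): turn R to W, flip to black, move to (6,2). |black|=4
Step 3: on WHITE (6,2): turn R to N, flip to black, move to (5,2). |black|=5
Step 4: on WHITE (5,2): turn R to E, flip to black, move to (5,3). |black|=6
Step 5: on BLACK (5,3): turn L to N, flip to white, move to (4,3). |black|=5

Answer: BLACK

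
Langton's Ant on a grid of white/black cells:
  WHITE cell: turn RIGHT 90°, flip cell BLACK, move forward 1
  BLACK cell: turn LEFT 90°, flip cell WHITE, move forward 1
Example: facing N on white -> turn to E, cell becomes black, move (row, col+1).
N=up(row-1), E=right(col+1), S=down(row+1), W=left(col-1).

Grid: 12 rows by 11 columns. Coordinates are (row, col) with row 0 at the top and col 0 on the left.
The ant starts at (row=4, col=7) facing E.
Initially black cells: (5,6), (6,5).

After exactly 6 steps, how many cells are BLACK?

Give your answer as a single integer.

Answer: 4

Derivation:
Step 1: on WHITE (4,7): turn R to S, flip to black, move to (5,7). |black|=3
Step 2: on WHITE (5,7): turn R to W, flip to black, move to (5,6). |black|=4
Step 3: on BLACK (5,6): turn L to S, flip to white, move to (6,6). |black|=3
Step 4: on WHITE (6,6): turn R to W, flip to black, move to (6,5). |black|=4
Step 5: on BLACK (6,5): turn L to S, flip to white, move to (7,5). |black|=3
Step 6: on WHITE (7,5): turn R to W, flip to black, move to (7,4). |black|=4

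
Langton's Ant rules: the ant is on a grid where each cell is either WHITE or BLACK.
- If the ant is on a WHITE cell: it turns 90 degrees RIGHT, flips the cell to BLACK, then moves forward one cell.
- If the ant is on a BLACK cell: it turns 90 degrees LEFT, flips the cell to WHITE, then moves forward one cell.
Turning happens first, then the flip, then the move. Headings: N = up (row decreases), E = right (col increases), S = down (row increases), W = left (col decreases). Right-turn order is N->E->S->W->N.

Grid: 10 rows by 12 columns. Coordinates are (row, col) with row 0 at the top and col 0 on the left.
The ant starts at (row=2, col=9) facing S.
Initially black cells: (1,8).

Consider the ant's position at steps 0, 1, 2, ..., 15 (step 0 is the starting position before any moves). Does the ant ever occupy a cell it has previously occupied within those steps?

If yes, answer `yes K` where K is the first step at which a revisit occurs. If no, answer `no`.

Answer: yes 6

Derivation:
Step 1: on WHITE (2,9): turn R to W, flip to black, move to (2,8). |black|=2 — new cell
Step 2: on WHITE (2,8): turn R to N, flip to black, move to (1,8). |black|=3 — new cell
Step 3: on BLACK (1,8): turn L to W, flip to white, move to (1,7). |black|=2 — new cell
Step 4: on WHITE (1,7): turn R to N, flip to black, move to (0,7). |black|=3 — new cell
Step 5: on WHITE (0,7): turn R to E, flip to black, move to (0,8). |black|=4 — new cell
Step 6: on WHITE (0,8): turn R to S, flip to black, move to (1,8). |black|=5 — REVISIT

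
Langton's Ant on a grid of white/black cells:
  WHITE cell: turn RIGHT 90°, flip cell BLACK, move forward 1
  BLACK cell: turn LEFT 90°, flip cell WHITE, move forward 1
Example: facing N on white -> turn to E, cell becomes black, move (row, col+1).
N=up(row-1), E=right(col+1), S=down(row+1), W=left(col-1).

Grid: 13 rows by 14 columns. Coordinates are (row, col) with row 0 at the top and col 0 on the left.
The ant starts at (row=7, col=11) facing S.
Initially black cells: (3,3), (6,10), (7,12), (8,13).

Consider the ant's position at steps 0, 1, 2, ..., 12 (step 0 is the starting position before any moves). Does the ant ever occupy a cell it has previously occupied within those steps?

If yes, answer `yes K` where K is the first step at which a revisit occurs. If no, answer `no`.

Step 1: on WHITE (7,11): turn R to W, flip to black, move to (7,10). |black|=5 — new cell
Step 2: on WHITE (7,10): turn R to N, flip to black, move to (6,10). |black|=6 — new cell
Step 3: on BLACK (6,10): turn L to W, flip to white, move to (6,9). |black|=5 — new cell
Step 4: on WHITE (6,9): turn R to N, flip to black, move to (5,9). |black|=6 — new cell
Step 5: on WHITE (5,9): turn R to E, flip to black, move to (5,10). |black|=7 — new cell
Step 6: on WHITE (5,10): turn R to S, flip to black, move to (6,10). |black|=8 — REVISIT

Answer: yes 6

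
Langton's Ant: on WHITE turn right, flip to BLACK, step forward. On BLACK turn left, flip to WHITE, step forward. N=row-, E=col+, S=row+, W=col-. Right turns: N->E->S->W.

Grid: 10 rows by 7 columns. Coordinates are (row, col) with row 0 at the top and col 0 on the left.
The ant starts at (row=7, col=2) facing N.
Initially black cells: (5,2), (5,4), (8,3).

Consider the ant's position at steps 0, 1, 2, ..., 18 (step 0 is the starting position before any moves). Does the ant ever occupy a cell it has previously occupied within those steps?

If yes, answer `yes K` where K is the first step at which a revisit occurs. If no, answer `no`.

Answer: yes 6

Derivation:
Step 1: on WHITE (7,2): turn R to E, flip to black, move to (7,3). |black|=4 — new cell
Step 2: on WHITE (7,3): turn R to S, flip to black, move to (8,3). |black|=5 — new cell
Step 3: on BLACK (8,3): turn L to E, flip to white, move to (8,4). |black|=4 — new cell
Step 4: on WHITE (8,4): turn R to S, flip to black, move to (9,4). |black|=5 — new cell
Step 5: on WHITE (9,4): turn R to W, flip to black, move to (9,3). |black|=6 — new cell
Step 6: on WHITE (9,3): turn R to N, flip to black, move to (8,3). |black|=7 — REVISIT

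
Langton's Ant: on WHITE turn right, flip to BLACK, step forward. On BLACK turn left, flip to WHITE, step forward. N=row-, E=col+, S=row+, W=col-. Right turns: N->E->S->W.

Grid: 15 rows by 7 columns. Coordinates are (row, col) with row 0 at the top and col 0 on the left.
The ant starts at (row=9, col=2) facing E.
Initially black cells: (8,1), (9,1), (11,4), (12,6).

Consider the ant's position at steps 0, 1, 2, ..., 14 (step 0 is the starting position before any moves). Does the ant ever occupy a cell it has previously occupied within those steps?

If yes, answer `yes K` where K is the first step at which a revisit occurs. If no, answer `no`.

Step 1: on WHITE (9,2): turn R to S, flip to black, move to (10,2). |black|=5 — new cell
Step 2: on WHITE (10,2): turn R to W, flip to black, move to (10,1). |black|=6 — new cell
Step 3: on WHITE (10,1): turn R to N, flip to black, move to (9,1). |black|=7 — new cell
Step 4: on BLACK (9,1): turn L to W, flip to white, move to (9,0). |black|=6 — new cell
Step 5: on WHITE (9,0): turn R to N, flip to black, move to (8,0). |black|=7 — new cell
Step 6: on WHITE (8,0): turn R to E, flip to black, move to (8,1). |black|=8 — new cell
Step 7: on BLACK (8,1): turn L to N, flip to white, move to (7,1). |black|=7 — new cell
Step 8: on WHITE (7,1): turn R to E, flip to black, move to (7,2). |black|=8 — new cell
Step 9: on WHITE (7,2): turn R to S, flip to black, move to (8,2). |black|=9 — new cell
Step 10: on WHITE (8,2): turn R to W, flip to black, move to (8,1). |black|=10 — REVISIT

Answer: yes 10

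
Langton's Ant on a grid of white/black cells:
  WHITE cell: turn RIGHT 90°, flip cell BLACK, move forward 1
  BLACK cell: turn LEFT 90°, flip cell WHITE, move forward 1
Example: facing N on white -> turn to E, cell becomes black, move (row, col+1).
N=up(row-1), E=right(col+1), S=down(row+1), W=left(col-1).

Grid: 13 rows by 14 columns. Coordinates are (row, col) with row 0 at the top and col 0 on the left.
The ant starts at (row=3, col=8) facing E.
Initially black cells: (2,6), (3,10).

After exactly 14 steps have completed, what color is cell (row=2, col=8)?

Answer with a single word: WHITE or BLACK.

Answer: BLACK

Derivation:
Step 1: on WHITE (3,8): turn R to S, flip to black, move to (4,8). |black|=3
Step 2: on WHITE (4,8): turn R to W, flip to black, move to (4,7). |black|=4
Step 3: on WHITE (4,7): turn R to N, flip to black, move to (3,7). |black|=5
Step 4: on WHITE (3,7): turn R to E, flip to black, move to (3,8). |black|=6
Step 5: on BLACK (3,8): turn L to N, flip to white, move to (2,8). |black|=5
Step 6: on WHITE (2,8): turn R to E, flip to black, move to (2,9). |black|=6
Step 7: on WHITE (2,9): turn R to S, flip to black, move to (3,9). |black|=7
Step 8: on WHITE (3,9): turn R to W, flip to black, move to (3,8). |black|=8
Step 9: on WHITE (3,8): turn R to N, flip to black, move to (2,8). |black|=9
Step 10: on BLACK (2,8): turn L to W, flip to white, move to (2,7). |black|=8
Step 11: on WHITE (2,7): turn R to N, flip to black, move to (1,7). |black|=9
Step 12: on WHITE (1,7): turn R to E, flip to black, move to (1,8). |black|=10
Step 13: on WHITE (1,8): turn R to S, flip to black, move to (2,8). |black|=11
Step 14: on WHITE (2,8): turn R to W, flip to black, move to (2,7). |black|=12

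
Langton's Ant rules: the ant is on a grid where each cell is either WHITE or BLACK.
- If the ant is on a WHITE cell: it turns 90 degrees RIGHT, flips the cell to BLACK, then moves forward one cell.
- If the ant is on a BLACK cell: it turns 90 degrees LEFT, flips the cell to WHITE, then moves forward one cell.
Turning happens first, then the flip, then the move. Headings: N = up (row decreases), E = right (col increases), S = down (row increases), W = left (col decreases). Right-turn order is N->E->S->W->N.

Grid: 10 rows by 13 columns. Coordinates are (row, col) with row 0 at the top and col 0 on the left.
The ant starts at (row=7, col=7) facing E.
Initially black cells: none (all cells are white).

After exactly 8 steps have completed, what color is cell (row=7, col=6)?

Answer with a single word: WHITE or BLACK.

Answer: BLACK

Derivation:
Step 1: on WHITE (7,7): turn R to S, flip to black, move to (8,7). |black|=1
Step 2: on WHITE (8,7): turn R to W, flip to black, move to (8,6). |black|=2
Step 3: on WHITE (8,6): turn R to N, flip to black, move to (7,6). |black|=3
Step 4: on WHITE (7,6): turn R to E, flip to black, move to (7,7). |black|=4
Step 5: on BLACK (7,7): turn L to N, flip to white, move to (6,7). |black|=3
Step 6: on WHITE (6,7): turn R to E, flip to black, move to (6,8). |black|=4
Step 7: on WHITE (6,8): turn R to S, flip to black, move to (7,8). |black|=5
Step 8: on WHITE (7,8): turn R to W, flip to black, move to (7,7). |black|=6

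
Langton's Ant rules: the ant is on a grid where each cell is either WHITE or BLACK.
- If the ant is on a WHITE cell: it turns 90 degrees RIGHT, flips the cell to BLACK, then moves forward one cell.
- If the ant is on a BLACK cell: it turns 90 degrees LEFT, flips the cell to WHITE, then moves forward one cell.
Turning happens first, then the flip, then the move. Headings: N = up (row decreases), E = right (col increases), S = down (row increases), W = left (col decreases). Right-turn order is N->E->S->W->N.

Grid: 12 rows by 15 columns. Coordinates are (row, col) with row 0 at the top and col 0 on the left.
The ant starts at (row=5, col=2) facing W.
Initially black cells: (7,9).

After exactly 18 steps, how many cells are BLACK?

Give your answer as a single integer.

Answer: 7

Derivation:
Step 1: on WHITE (5,2): turn R to N, flip to black, move to (4,2). |black|=2
Step 2: on WHITE (4,2): turn R to E, flip to black, move to (4,3). |black|=3
Step 3: on WHITE (4,3): turn R to S, flip to black, move to (5,3). |black|=4
Step 4: on WHITE (5,3): turn R to W, flip to black, move to (5,2). |black|=5
Step 5: on BLACK (5,2): turn L to S, flip to white, move to (6,2). |black|=4
Step 6: on WHITE (6,2): turn R to W, flip to black, move to (6,1). |black|=5
Step 7: on WHITE (6,1): turn R to N, flip to black, move to (5,1). |black|=6
Step 8: on WHITE (5,1): turn R to E, flip to black, move to (5,2). |black|=7
Step 9: on WHITE (5,2): turn R to S, flip to black, move to (6,2). |black|=8
Step 10: on BLACK (6,2): turn L to E, flip to white, move to (6,3). |black|=7
Step 11: on WHITE (6,3): turn R to S, flip to black, move to (7,3). |black|=8
Step 12: on WHITE (7,3): turn R to W, flip to black, move to (7,2). |black|=9
Step 13: on WHITE (7,2): turn R to N, flip to black, move to (6,2). |black|=10
Step 14: on WHITE (6,2): turn R to E, flip to black, move to (6,3). |black|=11
Step 15: on BLACK (6,3): turn L to N, flip to white, move to (5,3). |black|=10
Step 16: on BLACK (5,3): turn L to W, flip to white, move to (5,2). |black|=9
Step 17: on BLACK (5,2): turn L to S, flip to white, move to (6,2). |black|=8
Step 18: on BLACK (6,2): turn L to E, flip to white, move to (6,3). |black|=7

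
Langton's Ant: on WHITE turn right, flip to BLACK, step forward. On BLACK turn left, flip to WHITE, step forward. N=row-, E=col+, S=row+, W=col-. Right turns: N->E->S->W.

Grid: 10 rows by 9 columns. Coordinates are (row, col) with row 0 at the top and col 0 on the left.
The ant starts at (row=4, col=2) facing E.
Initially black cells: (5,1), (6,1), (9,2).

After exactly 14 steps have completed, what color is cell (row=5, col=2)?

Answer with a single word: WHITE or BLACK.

Answer: WHITE

Derivation:
Step 1: on WHITE (4,2): turn R to S, flip to black, move to (5,2). |black|=4
Step 2: on WHITE (5,2): turn R to W, flip to black, move to (5,1). |black|=5
Step 3: on BLACK (5,1): turn L to S, flip to white, move to (6,1). |black|=4
Step 4: on BLACK (6,1): turn L to E, flip to white, move to (6,2). |black|=3
Step 5: on WHITE (6,2): turn R to S, flip to black, move to (7,2). |black|=4
Step 6: on WHITE (7,2): turn R to W, flip to black, move to (7,1). |black|=5
Step 7: on WHITE (7,1): turn R to N, flip to black, move to (6,1). |black|=6
Step 8: on WHITE (6,1): turn R to E, flip to black, move to (6,2). |black|=7
Step 9: on BLACK (6,2): turn L to N, flip to white, move to (5,2). |black|=6
Step 10: on BLACK (5,2): turn L to W, flip to white, move to (5,1). |black|=5
Step 11: on WHITE (5,1): turn R to N, flip to black, move to (4,1). |black|=6
Step 12: on WHITE (4,1): turn R to E, flip to black, move to (4,2). |black|=7
Step 13: on BLACK (4,2): turn L to N, flip to white, move to (3,2). |black|=6
Step 14: on WHITE (3,2): turn R to E, flip to black, move to (3,3). |black|=7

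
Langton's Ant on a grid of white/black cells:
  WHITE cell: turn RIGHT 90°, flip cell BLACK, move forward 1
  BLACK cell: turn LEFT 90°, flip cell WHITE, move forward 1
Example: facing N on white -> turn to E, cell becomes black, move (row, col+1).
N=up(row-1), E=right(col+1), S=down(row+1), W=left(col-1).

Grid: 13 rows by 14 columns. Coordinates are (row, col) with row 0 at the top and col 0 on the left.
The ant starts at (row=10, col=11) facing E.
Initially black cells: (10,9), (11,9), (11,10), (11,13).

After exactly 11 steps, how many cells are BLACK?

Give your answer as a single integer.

Answer: 9

Derivation:
Step 1: on WHITE (10,11): turn R to S, flip to black, move to (11,11). |black|=5
Step 2: on WHITE (11,11): turn R to W, flip to black, move to (11,10). |black|=6
Step 3: on BLACK (11,10): turn L to S, flip to white, move to (12,10). |black|=5
Step 4: on WHITE (12,10): turn R to W, flip to black, move to (12,9). |black|=6
Step 5: on WHITE (12,9): turn R to N, flip to black, move to (11,9). |black|=7
Step 6: on BLACK (11,9): turn L to W, flip to white, move to (11,8). |black|=6
Step 7: on WHITE (11,8): turn R to N, flip to black, move to (10,8). |black|=7
Step 8: on WHITE (10,8): turn R to E, flip to black, move to (10,9). |black|=8
Step 9: on BLACK (10,9): turn L to N, flip to white, move to (9,9). |black|=7
Step 10: on WHITE (9,9): turn R to E, flip to black, move to (9,10). |black|=8
Step 11: on WHITE (9,10): turn R to S, flip to black, move to (10,10). |black|=9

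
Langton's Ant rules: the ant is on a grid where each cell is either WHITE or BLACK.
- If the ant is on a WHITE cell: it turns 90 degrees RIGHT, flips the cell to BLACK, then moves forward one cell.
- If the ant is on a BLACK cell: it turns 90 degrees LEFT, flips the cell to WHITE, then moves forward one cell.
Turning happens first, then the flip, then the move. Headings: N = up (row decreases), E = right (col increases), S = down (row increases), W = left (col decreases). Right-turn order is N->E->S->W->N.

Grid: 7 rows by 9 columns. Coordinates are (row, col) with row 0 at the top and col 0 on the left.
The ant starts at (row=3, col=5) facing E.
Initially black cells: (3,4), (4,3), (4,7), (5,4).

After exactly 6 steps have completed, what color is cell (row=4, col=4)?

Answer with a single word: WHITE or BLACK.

Answer: BLACK

Derivation:
Step 1: on WHITE (3,5): turn R to S, flip to black, move to (4,5). |black|=5
Step 2: on WHITE (4,5): turn R to W, flip to black, move to (4,4). |black|=6
Step 3: on WHITE (4,4): turn R to N, flip to black, move to (3,4). |black|=7
Step 4: on BLACK (3,4): turn L to W, flip to white, move to (3,3). |black|=6
Step 5: on WHITE (3,3): turn R to N, flip to black, move to (2,3). |black|=7
Step 6: on WHITE (2,3): turn R to E, flip to black, move to (2,4). |black|=8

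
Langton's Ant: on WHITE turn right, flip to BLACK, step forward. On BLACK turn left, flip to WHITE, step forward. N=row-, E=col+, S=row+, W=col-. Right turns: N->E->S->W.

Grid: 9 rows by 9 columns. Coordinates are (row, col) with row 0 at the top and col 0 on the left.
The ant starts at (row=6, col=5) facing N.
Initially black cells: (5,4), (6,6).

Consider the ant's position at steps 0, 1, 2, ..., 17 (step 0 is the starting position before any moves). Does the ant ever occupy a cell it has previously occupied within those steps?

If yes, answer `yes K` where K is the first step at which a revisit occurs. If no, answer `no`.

Answer: yes 5

Derivation:
Step 1: on WHITE (6,5): turn R to E, flip to black, move to (6,6). |black|=3 — new cell
Step 2: on BLACK (6,6): turn L to N, flip to white, move to (5,6). |black|=2 — new cell
Step 3: on WHITE (5,6): turn R to E, flip to black, move to (5,7). |black|=3 — new cell
Step 4: on WHITE (5,7): turn R to S, flip to black, move to (6,7). |black|=4 — new cell
Step 5: on WHITE (6,7): turn R to W, flip to black, move to (6,6). |black|=5 — REVISIT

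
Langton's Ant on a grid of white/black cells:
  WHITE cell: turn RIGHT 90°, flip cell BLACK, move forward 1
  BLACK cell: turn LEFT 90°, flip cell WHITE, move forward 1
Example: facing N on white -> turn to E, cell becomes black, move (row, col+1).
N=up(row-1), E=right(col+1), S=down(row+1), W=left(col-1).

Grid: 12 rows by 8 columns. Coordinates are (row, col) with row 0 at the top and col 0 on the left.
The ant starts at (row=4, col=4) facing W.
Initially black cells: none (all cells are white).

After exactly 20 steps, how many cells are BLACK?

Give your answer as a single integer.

Step 1: on WHITE (4,4): turn R to N, flip to black, move to (3,4). |black|=1
Step 2: on WHITE (3,4): turn R to E, flip to black, move to (3,5). |black|=2
Step 3: on WHITE (3,5): turn R to S, flip to black, move to (4,5). |black|=3
Step 4: on WHITE (4,5): turn R to W, flip to black, move to (4,4). |black|=4
Step 5: on BLACK (4,4): turn L to S, flip to white, move to (5,4). |black|=3
Step 6: on WHITE (5,4): turn R to W, flip to black, move to (5,3). |black|=4
Step 7: on WHITE (5,3): turn R to N, flip to black, move to (4,3). |black|=5
Step 8: on WHITE (4,3): turn R to E, flip to black, move to (4,4). |black|=6
Step 9: on WHITE (4,4): turn R to S, flip to black, move to (5,4). |black|=7
Step 10: on BLACK (5,4): turn L to E, flip to white, move to (5,5). |black|=6
Step 11: on WHITE (5,5): turn R to S, flip to black, move to (6,5). |black|=7
Step 12: on WHITE (6,5): turn R to W, flip to black, move to (6,4). |black|=8
Step 13: on WHITE (6,4): turn R to N, flip to black, move to (5,4). |black|=9
Step 14: on WHITE (5,4): turn R to E, flip to black, move to (5,5). |black|=10
Step 15: on BLACK (5,5): turn L to N, flip to white, move to (4,5). |black|=9
Step 16: on BLACK (4,5): turn L to W, flip to white, move to (4,4). |black|=8
Step 17: on BLACK (4,4): turn L to S, flip to white, move to (5,4). |black|=7
Step 18: on BLACK (5,4): turn L to E, flip to white, move to (5,5). |black|=6
Step 19: on WHITE (5,5): turn R to S, flip to black, move to (6,5). |black|=7
Step 20: on BLACK (6,5): turn L to E, flip to white, move to (6,6). |black|=6

Answer: 6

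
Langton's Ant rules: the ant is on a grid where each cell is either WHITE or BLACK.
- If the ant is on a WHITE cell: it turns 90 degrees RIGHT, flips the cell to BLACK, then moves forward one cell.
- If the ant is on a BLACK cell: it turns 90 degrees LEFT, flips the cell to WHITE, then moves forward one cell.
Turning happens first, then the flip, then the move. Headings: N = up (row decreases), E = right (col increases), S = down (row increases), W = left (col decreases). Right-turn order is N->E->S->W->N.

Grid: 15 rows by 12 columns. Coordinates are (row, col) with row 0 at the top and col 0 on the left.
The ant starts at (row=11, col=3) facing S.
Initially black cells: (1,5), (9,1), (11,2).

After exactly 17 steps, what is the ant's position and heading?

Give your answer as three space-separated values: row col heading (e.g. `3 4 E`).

Answer: 13 4 E

Derivation:
Step 1: on WHITE (11,3): turn R to W, flip to black, move to (11,2). |black|=4
Step 2: on BLACK (11,2): turn L to S, flip to white, move to (12,2). |black|=3
Step 3: on WHITE (12,2): turn R to W, flip to black, move to (12,1). |black|=4
Step 4: on WHITE (12,1): turn R to N, flip to black, move to (11,1). |black|=5
Step 5: on WHITE (11,1): turn R to E, flip to black, move to (11,2). |black|=6
Step 6: on WHITE (11,2): turn R to S, flip to black, move to (12,2). |black|=7
Step 7: on BLACK (12,2): turn L to E, flip to white, move to (12,3). |black|=6
Step 8: on WHITE (12,3): turn R to S, flip to black, move to (13,3). |black|=7
Step 9: on WHITE (13,3): turn R to W, flip to black, move to (13,2). |black|=8
Step 10: on WHITE (13,2): turn R to N, flip to black, move to (12,2). |black|=9
Step 11: on WHITE (12,2): turn R to E, flip to black, move to (12,3). |black|=10
Step 12: on BLACK (12,3): turn L to N, flip to white, move to (11,3). |black|=9
Step 13: on BLACK (11,3): turn L to W, flip to white, move to (11,2). |black|=8
Step 14: on BLACK (11,2): turn L to S, flip to white, move to (12,2). |black|=7
Step 15: on BLACK (12,2): turn L to E, flip to white, move to (12,3). |black|=6
Step 16: on WHITE (12,3): turn R to S, flip to black, move to (13,3). |black|=7
Step 17: on BLACK (13,3): turn L to E, flip to white, move to (13,4). |black|=6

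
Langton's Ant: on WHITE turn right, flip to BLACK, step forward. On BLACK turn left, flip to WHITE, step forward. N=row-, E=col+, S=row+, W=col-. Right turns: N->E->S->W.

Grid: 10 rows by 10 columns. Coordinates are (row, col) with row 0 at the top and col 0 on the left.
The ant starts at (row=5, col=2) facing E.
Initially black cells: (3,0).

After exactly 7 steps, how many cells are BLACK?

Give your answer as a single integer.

Answer: 6

Derivation:
Step 1: on WHITE (5,2): turn R to S, flip to black, move to (6,2). |black|=2
Step 2: on WHITE (6,2): turn R to W, flip to black, move to (6,1). |black|=3
Step 3: on WHITE (6,1): turn R to N, flip to black, move to (5,1). |black|=4
Step 4: on WHITE (5,1): turn R to E, flip to black, move to (5,2). |black|=5
Step 5: on BLACK (5,2): turn L to N, flip to white, move to (4,2). |black|=4
Step 6: on WHITE (4,2): turn R to E, flip to black, move to (4,3). |black|=5
Step 7: on WHITE (4,3): turn R to S, flip to black, move to (5,3). |black|=6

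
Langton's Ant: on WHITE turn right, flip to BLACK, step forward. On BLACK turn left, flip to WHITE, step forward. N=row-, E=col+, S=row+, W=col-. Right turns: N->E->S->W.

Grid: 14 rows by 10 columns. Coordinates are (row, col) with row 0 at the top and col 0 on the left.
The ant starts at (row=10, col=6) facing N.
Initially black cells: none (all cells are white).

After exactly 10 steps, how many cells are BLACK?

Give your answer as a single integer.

Step 1: on WHITE (10,6): turn R to E, flip to black, move to (10,7). |black|=1
Step 2: on WHITE (10,7): turn R to S, flip to black, move to (11,7). |black|=2
Step 3: on WHITE (11,7): turn R to W, flip to black, move to (11,6). |black|=3
Step 4: on WHITE (11,6): turn R to N, flip to black, move to (10,6). |black|=4
Step 5: on BLACK (10,6): turn L to W, flip to white, move to (10,5). |black|=3
Step 6: on WHITE (10,5): turn R to N, flip to black, move to (9,5). |black|=4
Step 7: on WHITE (9,5): turn R to E, flip to black, move to (9,6). |black|=5
Step 8: on WHITE (9,6): turn R to S, flip to black, move to (10,6). |black|=6
Step 9: on WHITE (10,6): turn R to W, flip to black, move to (10,5). |black|=7
Step 10: on BLACK (10,5): turn L to S, flip to white, move to (11,5). |black|=6

Answer: 6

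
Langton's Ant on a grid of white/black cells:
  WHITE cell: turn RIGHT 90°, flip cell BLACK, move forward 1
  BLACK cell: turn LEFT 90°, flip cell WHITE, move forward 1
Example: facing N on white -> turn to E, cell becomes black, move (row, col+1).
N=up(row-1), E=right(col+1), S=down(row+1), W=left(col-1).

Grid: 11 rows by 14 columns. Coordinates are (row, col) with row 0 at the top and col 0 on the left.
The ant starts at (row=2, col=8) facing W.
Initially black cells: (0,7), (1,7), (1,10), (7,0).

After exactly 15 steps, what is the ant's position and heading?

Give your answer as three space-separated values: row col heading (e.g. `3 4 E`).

Step 1: on WHITE (2,8): turn R to N, flip to black, move to (1,8). |black|=5
Step 2: on WHITE (1,8): turn R to E, flip to black, move to (1,9). |black|=6
Step 3: on WHITE (1,9): turn R to S, flip to black, move to (2,9). |black|=7
Step 4: on WHITE (2,9): turn R to W, flip to black, move to (2,8). |black|=8
Step 5: on BLACK (2,8): turn L to S, flip to white, move to (3,8). |black|=7
Step 6: on WHITE (3,8): turn R to W, flip to black, move to (3,7). |black|=8
Step 7: on WHITE (3,7): turn R to N, flip to black, move to (2,7). |black|=9
Step 8: on WHITE (2,7): turn R to E, flip to black, move to (2,8). |black|=10
Step 9: on WHITE (2,8): turn R to S, flip to black, move to (3,8). |black|=11
Step 10: on BLACK (3,8): turn L to E, flip to white, move to (3,9). |black|=10
Step 11: on WHITE (3,9): turn R to S, flip to black, move to (4,9). |black|=11
Step 12: on WHITE (4,9): turn R to W, flip to black, move to (4,8). |black|=12
Step 13: on WHITE (4,8): turn R to N, flip to black, move to (3,8). |black|=13
Step 14: on WHITE (3,8): turn R to E, flip to black, move to (3,9). |black|=14
Step 15: on BLACK (3,9): turn L to N, flip to white, move to (2,9). |black|=13

Answer: 2 9 N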